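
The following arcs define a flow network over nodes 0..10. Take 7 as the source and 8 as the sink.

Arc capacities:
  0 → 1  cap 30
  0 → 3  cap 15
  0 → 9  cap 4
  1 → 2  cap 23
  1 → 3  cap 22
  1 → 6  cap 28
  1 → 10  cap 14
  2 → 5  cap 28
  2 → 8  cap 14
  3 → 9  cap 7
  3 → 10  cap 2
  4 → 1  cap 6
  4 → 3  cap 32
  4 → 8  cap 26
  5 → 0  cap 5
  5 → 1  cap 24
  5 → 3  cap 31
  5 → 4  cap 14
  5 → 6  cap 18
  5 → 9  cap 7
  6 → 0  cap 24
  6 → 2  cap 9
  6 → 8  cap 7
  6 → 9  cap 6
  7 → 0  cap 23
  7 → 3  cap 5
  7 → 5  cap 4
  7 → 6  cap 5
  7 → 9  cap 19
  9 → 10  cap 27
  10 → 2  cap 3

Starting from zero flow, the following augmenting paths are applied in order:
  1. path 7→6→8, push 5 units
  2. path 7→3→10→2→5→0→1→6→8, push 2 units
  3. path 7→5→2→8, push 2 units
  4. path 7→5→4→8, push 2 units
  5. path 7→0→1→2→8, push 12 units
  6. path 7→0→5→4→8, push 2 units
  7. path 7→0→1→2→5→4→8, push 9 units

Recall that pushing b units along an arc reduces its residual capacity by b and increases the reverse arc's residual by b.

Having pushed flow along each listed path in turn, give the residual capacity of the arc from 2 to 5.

after path 1 (7→6→8, push 5): res(2,5)=28
after path 2 (7→3→10→2→5→0→1→6→8, push 2): res(2,5)=26
after path 3 (7→5→2→8, push 2): res(2,5)=28
after path 4 (7→5→4→8, push 2): res(2,5)=28
after path 5 (7→0→1→2→8, push 12): res(2,5)=28
after path 6 (7→0→5→4→8, push 2): res(2,5)=28
after path 7 (7→0→1→2→5→4→8, push 9): res(2,5)=19

Residual capacity of (2,5): 19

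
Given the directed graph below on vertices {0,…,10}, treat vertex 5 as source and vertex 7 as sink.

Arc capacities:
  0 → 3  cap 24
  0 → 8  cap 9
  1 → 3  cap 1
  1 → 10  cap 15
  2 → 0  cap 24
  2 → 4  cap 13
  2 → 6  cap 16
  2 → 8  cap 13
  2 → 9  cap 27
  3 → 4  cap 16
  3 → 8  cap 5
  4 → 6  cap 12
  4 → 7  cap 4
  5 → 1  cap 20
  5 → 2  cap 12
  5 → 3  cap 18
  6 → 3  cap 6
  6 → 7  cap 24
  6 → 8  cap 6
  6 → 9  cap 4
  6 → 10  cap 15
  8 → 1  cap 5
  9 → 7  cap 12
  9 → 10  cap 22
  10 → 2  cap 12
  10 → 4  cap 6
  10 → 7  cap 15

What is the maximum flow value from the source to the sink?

Maximum flow value: 43

augment #1: 5→1→10→7 bottleneck 15, total now 15
augment #2: 5→2→4→7 bottleneck 4, total now 19
augment #3: 5→2→6→7 bottleneck 8, total now 27
augment #4: 5→3→4→6→7 bottleneck 12, total now 39
augment #5: 5→3→4→2→6→7 bottleneck 4, total now 43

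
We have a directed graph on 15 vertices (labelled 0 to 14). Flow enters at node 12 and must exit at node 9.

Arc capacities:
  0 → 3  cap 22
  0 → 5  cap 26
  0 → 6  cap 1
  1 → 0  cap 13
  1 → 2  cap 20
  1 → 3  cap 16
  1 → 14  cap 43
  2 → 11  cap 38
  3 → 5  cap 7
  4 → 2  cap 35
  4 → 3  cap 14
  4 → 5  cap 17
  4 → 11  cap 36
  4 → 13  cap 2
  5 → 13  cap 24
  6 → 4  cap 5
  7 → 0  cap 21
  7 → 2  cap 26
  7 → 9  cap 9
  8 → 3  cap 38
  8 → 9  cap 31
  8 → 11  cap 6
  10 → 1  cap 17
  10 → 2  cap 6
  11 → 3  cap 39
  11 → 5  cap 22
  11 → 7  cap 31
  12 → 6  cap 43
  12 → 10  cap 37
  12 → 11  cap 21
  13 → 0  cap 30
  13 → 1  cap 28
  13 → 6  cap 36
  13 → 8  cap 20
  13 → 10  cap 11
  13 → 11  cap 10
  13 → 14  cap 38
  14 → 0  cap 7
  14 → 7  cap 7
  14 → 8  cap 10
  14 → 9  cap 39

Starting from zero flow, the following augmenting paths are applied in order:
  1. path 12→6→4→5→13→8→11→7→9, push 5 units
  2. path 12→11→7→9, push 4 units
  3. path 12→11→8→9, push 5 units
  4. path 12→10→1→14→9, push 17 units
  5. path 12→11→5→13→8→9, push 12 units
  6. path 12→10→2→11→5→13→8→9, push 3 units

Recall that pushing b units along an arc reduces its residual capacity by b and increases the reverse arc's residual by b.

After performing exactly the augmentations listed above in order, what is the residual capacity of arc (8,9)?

Residual capacity of (8,9): 11

after path 1 (12→6→4→5→13→8→11→7→9, push 5): res(8,9)=31
after path 2 (12→11→7→9, push 4): res(8,9)=31
after path 3 (12→11→8→9, push 5): res(8,9)=26
after path 4 (12→10→1→14→9, push 17): res(8,9)=26
after path 5 (12→11→5→13→8→9, push 12): res(8,9)=14
after path 6 (12→10→2→11→5→13→8→9, push 3): res(8,9)=11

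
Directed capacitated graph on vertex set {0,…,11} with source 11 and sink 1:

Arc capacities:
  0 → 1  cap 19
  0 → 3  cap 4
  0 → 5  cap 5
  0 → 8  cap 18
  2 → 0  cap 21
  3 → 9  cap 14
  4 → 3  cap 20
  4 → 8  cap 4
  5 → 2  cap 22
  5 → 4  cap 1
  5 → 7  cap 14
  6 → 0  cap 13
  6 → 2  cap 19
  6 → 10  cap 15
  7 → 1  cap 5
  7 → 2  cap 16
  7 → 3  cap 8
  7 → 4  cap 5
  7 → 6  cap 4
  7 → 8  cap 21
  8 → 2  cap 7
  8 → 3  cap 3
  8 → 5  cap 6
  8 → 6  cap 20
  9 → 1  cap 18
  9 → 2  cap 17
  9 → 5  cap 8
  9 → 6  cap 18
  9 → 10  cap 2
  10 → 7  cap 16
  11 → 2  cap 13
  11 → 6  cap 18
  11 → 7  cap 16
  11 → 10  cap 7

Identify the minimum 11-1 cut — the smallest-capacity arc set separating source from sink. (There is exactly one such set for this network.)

Min-cut arcs: {(0,1), (3,9), (7,1)} (total capacity 38)

augment #1: 11→7→1 push 5
augment #2: 11→2→0→1 push 13
augment #3: 11→6→0→1 push 6
augment #4: 11→7→3→9→1 push 8
augment #5: 11→6→0→3→9→1 push 4
augment #6: 11→7→4→3→9→1 push 2
max flow = 38; residual-reachable set from 11 gives S-side
cut edges (S→T): {(0,1), (3,9), (7,1)} total cap 38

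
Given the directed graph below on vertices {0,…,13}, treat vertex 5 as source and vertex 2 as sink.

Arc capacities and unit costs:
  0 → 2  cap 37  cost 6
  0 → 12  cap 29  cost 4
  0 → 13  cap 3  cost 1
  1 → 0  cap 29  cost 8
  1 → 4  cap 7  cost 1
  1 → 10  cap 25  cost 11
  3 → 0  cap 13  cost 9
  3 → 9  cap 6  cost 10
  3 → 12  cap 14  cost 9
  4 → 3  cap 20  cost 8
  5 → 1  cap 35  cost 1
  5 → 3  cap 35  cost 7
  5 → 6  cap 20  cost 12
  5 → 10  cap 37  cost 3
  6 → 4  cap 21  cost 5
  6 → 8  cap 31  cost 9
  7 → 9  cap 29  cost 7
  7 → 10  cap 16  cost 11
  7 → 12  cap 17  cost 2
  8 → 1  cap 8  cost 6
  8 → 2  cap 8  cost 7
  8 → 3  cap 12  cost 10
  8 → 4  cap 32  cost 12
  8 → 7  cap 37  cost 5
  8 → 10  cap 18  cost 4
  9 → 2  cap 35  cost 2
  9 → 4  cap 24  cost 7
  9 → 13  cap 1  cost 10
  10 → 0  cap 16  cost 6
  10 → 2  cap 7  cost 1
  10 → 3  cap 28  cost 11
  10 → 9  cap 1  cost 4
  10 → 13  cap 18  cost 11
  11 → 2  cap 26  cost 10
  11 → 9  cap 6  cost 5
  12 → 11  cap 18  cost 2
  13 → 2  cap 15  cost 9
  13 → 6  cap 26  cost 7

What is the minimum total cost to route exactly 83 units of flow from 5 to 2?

shortest-cost path #1: 5→10→2 push 7 @ unit cost 4 (adds 28)
shortest-cost path #2: 5→10→9→2 push 1 @ unit cost 9 (adds 9)
shortest-cost path #3: 5→10→0→2 push 16 @ unit cost 15 (adds 240)
shortest-cost path #4: 5→1→0→2 push 21 @ unit cost 15 (adds 315)
shortest-cost path #5: 5→3→9→2 push 6 @ unit cost 19 (adds 114)
shortest-cost path #6: 5→1→0→13→2 push 3 @ unit cost 19 (adds 57)
shortest-cost path #7: 5→1→0→12→11→9→2 push 5 @ unit cost 22 (adds 110)
shortest-cost path #8: 5→10→13→2 push 12 @ unit cost 23 (adds 276)
shortest-cost path #9: 5→3→12→11→9→2 push 1 @ unit cost 25 (adds 25)
shortest-cost path #10: 5→6→8→2 push 8 @ unit cost 28 (adds 224)
shortest-cost path #11: 5→3→12→11→2 push 3 @ unit cost 28 (adds 84)
total cost = 1482

Minimum cost for 83 units: 1482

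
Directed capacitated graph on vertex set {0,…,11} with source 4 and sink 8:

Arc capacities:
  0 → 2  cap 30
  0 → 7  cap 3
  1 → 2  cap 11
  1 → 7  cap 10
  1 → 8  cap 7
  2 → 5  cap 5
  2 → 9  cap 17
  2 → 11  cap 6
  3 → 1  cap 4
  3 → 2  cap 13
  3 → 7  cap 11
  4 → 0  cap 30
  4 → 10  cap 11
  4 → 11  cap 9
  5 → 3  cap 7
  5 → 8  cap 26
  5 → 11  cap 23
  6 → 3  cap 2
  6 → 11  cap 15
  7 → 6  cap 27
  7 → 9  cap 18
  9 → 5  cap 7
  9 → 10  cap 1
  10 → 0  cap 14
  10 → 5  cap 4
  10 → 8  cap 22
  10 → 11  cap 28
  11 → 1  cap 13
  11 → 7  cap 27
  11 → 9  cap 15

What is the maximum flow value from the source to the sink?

Maximum flow value: 31

augment #1: 4→10→8 bottleneck 11, total now 11
augment #2: 4→11→1→8 bottleneck 7, total now 18
augment #3: 4→0→2→5→8 bottleneck 5, total now 23
augment #4: 4→11→9→5→8 bottleneck 2, total now 25
augment #5: 4→0→2→9→5→8 bottleneck 5, total now 30
augment #6: 4→0→2→9→10→8 bottleneck 1, total now 31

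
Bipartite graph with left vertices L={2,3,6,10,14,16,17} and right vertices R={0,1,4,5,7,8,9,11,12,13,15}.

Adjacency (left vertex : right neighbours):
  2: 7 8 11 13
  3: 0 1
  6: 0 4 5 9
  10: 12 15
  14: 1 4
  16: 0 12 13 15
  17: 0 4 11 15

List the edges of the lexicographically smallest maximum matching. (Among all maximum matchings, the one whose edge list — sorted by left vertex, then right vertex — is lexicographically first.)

Lex-smallest maximum matching: {(2,7), (3,0), (6,4), (10,12), (14,1), (16,13), (17,11)}

|M| = 7 (so the lex-smallest maximum matching has 7 edges)
process left vertices in ascending order; for each, take the smallest-labelled available neighbour that still permits 7 edges overall, or leave it unmatched if none does
lex-smallest matching: {2-7, 3-0, 6-4, 10-12, 14-1, 16-13, 17-11}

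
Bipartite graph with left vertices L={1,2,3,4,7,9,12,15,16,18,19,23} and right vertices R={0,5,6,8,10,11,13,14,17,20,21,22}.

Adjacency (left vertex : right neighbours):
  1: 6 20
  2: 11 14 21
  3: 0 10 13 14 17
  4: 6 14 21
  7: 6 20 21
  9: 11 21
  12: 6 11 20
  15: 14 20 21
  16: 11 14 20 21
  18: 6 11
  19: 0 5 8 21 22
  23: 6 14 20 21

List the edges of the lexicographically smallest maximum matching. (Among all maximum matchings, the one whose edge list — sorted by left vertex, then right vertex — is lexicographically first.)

|M| = 7 (so the lex-smallest maximum matching has 7 edges)
process left vertices in ascending order; for each, take the smallest-labelled available neighbour that still permits 7 edges overall, or leave it unmatched if none does
lex-smallest matching: {1-6, 2-11, 3-0, 4-14, 7-20, 9-21, 19-5}

Lex-smallest maximum matching: {(1,6), (2,11), (3,0), (4,14), (7,20), (9,21), (19,5)}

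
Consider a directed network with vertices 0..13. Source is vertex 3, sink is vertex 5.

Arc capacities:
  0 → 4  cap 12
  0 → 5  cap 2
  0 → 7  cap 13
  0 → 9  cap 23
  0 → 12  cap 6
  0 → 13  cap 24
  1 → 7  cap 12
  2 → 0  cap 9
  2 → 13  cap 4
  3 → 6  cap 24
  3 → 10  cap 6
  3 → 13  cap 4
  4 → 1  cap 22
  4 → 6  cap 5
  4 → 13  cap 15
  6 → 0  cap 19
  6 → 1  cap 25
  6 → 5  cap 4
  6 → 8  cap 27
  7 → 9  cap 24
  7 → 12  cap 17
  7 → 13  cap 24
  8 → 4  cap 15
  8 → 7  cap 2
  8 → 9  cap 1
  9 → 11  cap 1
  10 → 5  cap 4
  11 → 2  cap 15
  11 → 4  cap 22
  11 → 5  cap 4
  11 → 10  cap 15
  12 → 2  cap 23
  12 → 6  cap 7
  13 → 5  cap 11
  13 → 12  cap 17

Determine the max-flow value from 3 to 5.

augment #1: 3→6→5 bottleneck 4, total now 4
augment #2: 3→10→5 bottleneck 4, total now 8
augment #3: 3→13→5 bottleneck 4, total now 12
augment #4: 3→6→0→5 bottleneck 2, total now 14
augment #5: 3→6→0→13→5 bottleneck 7, total now 21
augment #6: 3→6→0→9→11→5 bottleneck 1, total now 22

Maximum flow value: 22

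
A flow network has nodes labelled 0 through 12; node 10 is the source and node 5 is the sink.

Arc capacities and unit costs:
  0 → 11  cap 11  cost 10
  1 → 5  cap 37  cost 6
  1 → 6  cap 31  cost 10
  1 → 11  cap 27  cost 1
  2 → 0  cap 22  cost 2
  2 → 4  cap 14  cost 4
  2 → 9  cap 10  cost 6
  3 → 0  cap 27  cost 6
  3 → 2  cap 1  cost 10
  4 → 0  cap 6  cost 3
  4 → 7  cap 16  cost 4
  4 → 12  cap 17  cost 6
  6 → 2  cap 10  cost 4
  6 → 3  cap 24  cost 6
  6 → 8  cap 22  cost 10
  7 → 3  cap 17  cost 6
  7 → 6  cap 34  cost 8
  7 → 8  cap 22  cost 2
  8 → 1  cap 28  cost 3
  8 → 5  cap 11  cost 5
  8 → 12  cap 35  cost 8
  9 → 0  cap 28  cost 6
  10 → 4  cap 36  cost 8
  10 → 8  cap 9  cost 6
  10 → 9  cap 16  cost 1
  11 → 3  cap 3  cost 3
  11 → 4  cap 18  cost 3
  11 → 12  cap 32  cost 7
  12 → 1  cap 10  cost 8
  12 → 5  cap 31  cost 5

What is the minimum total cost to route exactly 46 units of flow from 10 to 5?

shortest-cost path #1: 10→8→5 push 9 @ unit cost 11 (adds 99)
shortest-cost path #2: 10→4→7→8→5 push 2 @ unit cost 19 (adds 38)
shortest-cost path #3: 10→4→12→5 push 17 @ unit cost 19 (adds 323)
shortest-cost path #4: 10→4→7→8→1→5 push 14 @ unit cost 23 (adds 322)
shortest-cost path #5: 10→9→0→11→12→5 push 4 @ unit cost 29 (adds 116)
total cost = 898

Minimum cost for 46 units: 898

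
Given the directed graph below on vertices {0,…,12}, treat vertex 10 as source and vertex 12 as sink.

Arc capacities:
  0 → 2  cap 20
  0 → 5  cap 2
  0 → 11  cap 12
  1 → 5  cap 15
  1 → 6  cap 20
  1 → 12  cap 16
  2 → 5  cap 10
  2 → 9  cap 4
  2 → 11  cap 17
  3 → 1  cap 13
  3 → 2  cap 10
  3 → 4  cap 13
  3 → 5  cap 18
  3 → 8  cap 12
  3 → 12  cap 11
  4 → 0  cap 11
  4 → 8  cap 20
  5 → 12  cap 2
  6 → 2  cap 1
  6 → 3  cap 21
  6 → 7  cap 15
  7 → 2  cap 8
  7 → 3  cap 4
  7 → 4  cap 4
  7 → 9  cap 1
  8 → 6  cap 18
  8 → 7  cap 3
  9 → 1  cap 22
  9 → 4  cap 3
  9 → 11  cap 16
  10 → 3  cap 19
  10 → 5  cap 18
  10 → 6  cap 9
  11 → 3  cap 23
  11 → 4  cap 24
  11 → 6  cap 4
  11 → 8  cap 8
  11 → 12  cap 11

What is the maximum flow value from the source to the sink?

augment #1: 10→3→12 bottleneck 11, total now 11
augment #2: 10→5→12 bottleneck 2, total now 13
augment #3: 10→3→1→12 bottleneck 8, total now 21
augment #4: 10→6→2→11→12 bottleneck 1, total now 22
augment #5: 10→6→3→1→12 bottleneck 5, total now 27
augment #6: 10→6→3→2→11→12 bottleneck 3, total now 30

Maximum flow value: 30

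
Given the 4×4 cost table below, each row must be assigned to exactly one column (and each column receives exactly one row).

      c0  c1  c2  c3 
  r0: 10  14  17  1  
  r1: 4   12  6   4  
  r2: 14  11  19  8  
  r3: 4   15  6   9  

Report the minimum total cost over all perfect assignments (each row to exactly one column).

one of 2 optimal assignments: row0→col3 (cost 1), row1→col0 (cost 4), row2→col1 (cost 11), row3→col2 (cost 6)
total = 1 + 4 + 11 + 6 = 22

Minimum assignment cost: 22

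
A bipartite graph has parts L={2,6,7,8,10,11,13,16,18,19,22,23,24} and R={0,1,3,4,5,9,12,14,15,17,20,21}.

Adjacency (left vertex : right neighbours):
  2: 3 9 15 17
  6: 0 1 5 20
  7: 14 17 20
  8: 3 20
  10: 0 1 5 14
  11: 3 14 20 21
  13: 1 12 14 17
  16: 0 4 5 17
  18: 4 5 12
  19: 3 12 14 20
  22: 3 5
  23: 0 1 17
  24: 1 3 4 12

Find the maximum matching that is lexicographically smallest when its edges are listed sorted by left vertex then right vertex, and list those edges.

|M| = 11 (so the lex-smallest maximum matching has 11 edges)
process left vertices in ascending order; for each, take the smallest-labelled available neighbour that still permits 11 edges overall, or leave it unmatched if none does
lex-smallest matching: {2-9, 6-0, 7-14, 8-3, 10-1, 11-21, 13-12, 16-4, 18-5, 19-20, 23-17}

Lex-smallest maximum matching: {(2,9), (6,0), (7,14), (8,3), (10,1), (11,21), (13,12), (16,4), (18,5), (19,20), (23,17)}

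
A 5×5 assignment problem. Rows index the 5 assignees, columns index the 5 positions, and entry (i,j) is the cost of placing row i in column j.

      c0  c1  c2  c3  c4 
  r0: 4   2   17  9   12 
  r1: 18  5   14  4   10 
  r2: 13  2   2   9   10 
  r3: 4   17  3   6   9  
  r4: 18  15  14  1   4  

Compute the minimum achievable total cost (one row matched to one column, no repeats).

optimal assignment: row0→col1 (cost 2), row1→col3 (cost 4), row2→col2 (cost 2), row3→col0 (cost 4), row4→col4 (cost 4)
total = 2 + 4 + 2 + 4 + 4 = 16

Minimum assignment cost: 16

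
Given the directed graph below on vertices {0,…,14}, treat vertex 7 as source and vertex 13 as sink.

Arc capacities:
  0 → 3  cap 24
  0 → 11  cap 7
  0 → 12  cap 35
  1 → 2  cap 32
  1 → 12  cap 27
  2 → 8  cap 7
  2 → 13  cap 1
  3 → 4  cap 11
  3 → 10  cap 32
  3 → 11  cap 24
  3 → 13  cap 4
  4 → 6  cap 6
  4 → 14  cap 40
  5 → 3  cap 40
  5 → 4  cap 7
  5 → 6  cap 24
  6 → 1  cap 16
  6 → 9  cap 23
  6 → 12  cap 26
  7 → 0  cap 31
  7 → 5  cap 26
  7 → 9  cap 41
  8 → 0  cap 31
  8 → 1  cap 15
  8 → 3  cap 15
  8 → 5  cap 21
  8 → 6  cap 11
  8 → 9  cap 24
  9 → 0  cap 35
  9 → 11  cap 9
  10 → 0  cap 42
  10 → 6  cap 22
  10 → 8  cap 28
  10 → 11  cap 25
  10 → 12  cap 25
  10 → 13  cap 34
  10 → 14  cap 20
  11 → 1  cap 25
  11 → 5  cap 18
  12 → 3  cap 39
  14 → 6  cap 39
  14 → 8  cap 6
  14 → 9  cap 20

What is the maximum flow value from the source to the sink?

augment #1: 7→0→3→13 bottleneck 4, total now 4
augment #2: 7→0→3→10→13 bottleneck 20, total now 24
augment #3: 7→5→3→10→13 bottleneck 12, total now 36
augment #4: 7→0→11→1→2→13 bottleneck 1, total now 37

Maximum flow value: 37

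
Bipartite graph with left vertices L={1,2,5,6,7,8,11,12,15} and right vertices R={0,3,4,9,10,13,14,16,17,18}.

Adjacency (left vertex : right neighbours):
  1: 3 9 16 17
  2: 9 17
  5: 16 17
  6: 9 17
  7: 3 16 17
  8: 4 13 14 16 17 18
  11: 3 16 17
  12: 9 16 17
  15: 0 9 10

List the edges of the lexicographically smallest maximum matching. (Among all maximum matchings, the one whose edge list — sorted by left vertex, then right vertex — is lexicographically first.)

Lex-smallest maximum matching: {(1,3), (2,9), (5,16), (6,17), (8,4), (15,0)}

|M| = 6 (so the lex-smallest maximum matching has 6 edges)
process left vertices in ascending order; for each, take the smallest-labelled available neighbour that still permits 6 edges overall, or leave it unmatched if none does
lex-smallest matching: {1-3, 2-9, 5-16, 6-17, 8-4, 15-0}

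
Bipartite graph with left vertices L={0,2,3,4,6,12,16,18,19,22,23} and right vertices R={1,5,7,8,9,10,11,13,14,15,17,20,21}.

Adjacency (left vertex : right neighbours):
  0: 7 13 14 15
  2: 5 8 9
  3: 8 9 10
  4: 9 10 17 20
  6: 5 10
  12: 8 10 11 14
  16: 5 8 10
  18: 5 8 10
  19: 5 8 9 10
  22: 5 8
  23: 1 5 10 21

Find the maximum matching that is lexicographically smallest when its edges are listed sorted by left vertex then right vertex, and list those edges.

Lex-smallest maximum matching: {(0,7), (2,5), (3,8), (4,17), (6,10), (12,11), (19,9), (23,1)}

|M| = 8 (so the lex-smallest maximum matching has 8 edges)
process left vertices in ascending order; for each, take the smallest-labelled available neighbour that still permits 8 edges overall, or leave it unmatched if none does
lex-smallest matching: {0-7, 2-5, 3-8, 4-17, 6-10, 12-11, 19-9, 23-1}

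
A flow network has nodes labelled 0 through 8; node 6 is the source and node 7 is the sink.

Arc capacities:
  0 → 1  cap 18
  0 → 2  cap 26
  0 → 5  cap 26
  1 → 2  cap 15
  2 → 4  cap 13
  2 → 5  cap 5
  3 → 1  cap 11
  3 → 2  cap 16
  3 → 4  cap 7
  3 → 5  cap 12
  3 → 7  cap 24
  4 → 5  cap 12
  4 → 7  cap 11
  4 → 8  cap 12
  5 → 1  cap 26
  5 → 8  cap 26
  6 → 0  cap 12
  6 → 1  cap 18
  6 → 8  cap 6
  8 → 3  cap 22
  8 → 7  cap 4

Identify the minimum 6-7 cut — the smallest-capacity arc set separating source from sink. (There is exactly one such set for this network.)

Min-cut arcs: {(1,2), (6,0), (6,8)} (total capacity 33)

augment #1: 6→8→7 push 4
augment #2: 6→8→3→7 push 2
augment #3: 6→0→2→4→7 push 11
augment #4: 6→0→5→8→3→7 push 1
augment #5: 6→1→2→4→8→3→7 push 2
augment #6: 6→1→2→5→8→3→7 push 5
augment #7: 6→1→2→0→5→8→3→7 push 8
max flow = 33; residual-reachable set from 6 gives S-side
cut edges (S→T): {(1,2), (6,0), (6,8)} total cap 33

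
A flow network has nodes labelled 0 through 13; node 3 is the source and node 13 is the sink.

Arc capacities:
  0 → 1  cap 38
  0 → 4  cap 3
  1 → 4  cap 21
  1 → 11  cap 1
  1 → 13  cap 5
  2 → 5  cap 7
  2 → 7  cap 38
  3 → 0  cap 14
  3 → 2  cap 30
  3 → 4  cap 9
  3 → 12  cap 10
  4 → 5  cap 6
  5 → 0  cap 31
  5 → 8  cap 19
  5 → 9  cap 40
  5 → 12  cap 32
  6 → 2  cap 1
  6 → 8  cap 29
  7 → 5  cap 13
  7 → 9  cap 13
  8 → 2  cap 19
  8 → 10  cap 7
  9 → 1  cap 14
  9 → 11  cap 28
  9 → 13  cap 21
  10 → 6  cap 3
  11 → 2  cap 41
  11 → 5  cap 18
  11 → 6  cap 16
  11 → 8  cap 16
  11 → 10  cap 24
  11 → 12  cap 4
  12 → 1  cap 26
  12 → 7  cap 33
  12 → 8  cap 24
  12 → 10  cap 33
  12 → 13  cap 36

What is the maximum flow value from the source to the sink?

Maximum flow value: 52

augment #1: 3→12→13 bottleneck 10, total now 10
augment #2: 3→0→1→13 bottleneck 5, total now 15
augment #3: 3→2→5→9→13 bottleneck 7, total now 22
augment #4: 3→2→7→9→13 bottleneck 13, total now 35
augment #5: 3→4→5→9→13 bottleneck 1, total now 36
augment #6: 3→4→5→12→13 bottleneck 5, total now 41
augment #7: 3→0→1→11→12→13 bottleneck 1, total now 42
augment #8: 3→2→7→5→12→13 bottleneck 10, total now 52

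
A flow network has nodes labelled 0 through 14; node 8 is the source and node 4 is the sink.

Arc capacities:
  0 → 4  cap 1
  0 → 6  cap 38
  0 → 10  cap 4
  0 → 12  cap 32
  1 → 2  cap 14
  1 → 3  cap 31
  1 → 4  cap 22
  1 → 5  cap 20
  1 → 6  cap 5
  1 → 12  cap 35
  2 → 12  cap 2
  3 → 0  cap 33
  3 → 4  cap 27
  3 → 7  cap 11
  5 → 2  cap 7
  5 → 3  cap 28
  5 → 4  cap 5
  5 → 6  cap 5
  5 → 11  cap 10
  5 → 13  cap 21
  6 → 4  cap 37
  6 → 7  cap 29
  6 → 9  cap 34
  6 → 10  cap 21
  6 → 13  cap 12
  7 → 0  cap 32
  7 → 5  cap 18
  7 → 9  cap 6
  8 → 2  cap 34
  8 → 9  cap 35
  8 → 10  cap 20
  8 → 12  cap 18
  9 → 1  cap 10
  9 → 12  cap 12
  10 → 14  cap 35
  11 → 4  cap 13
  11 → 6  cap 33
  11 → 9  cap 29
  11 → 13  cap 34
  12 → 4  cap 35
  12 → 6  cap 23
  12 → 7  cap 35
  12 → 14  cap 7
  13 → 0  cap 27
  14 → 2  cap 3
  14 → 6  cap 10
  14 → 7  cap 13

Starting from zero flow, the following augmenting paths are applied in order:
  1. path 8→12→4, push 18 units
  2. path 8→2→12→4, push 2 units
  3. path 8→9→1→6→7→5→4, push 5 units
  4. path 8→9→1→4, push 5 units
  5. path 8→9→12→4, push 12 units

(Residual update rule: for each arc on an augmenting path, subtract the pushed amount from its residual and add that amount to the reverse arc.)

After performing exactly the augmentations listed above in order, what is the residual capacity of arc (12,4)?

after path 1 (8→12→4, push 18): res(12,4)=17
after path 2 (8→2→12→4, push 2): res(12,4)=15
after path 3 (8→9→1→6→7→5→4, push 5): res(12,4)=15
after path 4 (8→9→1→4, push 5): res(12,4)=15
after path 5 (8→9→12→4, push 12): res(12,4)=3

Residual capacity of (12,4): 3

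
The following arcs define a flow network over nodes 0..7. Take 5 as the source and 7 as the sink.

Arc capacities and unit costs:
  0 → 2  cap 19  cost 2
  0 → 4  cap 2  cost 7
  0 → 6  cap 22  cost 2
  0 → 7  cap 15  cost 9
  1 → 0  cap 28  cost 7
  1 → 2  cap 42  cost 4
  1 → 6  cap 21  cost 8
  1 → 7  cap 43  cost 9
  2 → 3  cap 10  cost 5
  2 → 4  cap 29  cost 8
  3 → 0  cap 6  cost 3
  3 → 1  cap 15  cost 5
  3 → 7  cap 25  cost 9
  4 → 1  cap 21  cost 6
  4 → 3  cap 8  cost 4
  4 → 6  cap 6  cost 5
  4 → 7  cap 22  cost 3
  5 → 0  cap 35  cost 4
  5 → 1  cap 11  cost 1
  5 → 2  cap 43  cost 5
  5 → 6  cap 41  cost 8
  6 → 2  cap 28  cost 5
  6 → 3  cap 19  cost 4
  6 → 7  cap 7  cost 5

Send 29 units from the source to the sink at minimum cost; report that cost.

shortest-cost path #1: 5→1→7 push 11 @ unit cost 10 (adds 110)
shortest-cost path #2: 5→0→6→7 push 7 @ unit cost 11 (adds 77)
shortest-cost path #3: 5→0→7 push 11 @ unit cost 13 (adds 143)
total cost = 330

Minimum cost for 29 units: 330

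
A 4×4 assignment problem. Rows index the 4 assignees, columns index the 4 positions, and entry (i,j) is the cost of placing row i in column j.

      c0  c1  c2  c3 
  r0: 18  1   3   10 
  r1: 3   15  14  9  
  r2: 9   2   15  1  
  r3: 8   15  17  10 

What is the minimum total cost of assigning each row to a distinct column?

Minimum assignment cost: 18

optimal assignment: row0→col2 (cost 3), row1→col0 (cost 3), row2→col1 (cost 2), row3→col3 (cost 10)
total = 3 + 3 + 2 + 10 = 18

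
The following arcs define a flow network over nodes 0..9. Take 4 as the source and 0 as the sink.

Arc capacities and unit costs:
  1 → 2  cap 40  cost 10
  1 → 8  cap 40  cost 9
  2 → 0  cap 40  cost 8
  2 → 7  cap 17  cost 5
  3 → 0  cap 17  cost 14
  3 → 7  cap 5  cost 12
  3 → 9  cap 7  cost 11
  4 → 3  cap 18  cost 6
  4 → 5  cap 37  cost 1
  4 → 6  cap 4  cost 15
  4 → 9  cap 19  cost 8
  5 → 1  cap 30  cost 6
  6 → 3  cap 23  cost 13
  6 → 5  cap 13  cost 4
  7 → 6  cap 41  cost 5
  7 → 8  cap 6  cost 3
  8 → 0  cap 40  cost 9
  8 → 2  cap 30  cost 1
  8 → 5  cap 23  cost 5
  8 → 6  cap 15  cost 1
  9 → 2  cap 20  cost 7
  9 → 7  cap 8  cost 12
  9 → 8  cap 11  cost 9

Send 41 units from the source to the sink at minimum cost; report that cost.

Minimum cost for 41 units: 902

shortest-cost path #1: 4→3→0 push 17 @ unit cost 20 (adds 340)
shortest-cost path #2: 4→9→2→0 push 19 @ unit cost 23 (adds 437)
shortest-cost path #3: 4→5→1→2→0 push 5 @ unit cost 25 (adds 125)
total cost = 902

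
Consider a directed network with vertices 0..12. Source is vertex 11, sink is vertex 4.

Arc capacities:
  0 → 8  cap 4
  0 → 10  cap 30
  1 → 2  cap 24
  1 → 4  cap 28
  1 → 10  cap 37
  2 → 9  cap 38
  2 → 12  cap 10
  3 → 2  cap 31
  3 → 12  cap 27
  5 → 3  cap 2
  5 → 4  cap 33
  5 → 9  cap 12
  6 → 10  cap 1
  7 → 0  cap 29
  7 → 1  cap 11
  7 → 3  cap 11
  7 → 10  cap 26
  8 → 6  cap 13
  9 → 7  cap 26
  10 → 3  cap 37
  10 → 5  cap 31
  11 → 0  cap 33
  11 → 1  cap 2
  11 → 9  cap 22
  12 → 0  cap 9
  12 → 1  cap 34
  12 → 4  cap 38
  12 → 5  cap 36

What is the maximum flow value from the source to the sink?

augment #1: 11→1→4 bottleneck 2, total now 2
augment #2: 11→0→10→5→4 bottleneck 30, total now 32
augment #3: 11→9→7→1→4 bottleneck 11, total now 43
augment #4: 11→9→7→3→12→4 bottleneck 11, total now 54
augment #5: 11→0→8→6→10→5→4 bottleneck 1, total now 55

Maximum flow value: 55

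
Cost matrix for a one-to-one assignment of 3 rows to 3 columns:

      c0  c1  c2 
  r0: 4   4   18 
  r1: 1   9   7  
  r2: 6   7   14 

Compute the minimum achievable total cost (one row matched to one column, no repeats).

optimal assignment: row0→col1 (cost 4), row1→col2 (cost 7), row2→col0 (cost 6)
total = 4 + 7 + 6 = 17

Minimum assignment cost: 17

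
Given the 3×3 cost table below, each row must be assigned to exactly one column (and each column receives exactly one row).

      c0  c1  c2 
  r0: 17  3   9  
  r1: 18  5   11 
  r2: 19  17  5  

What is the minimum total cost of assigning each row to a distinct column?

Minimum assignment cost: 26

optimal assignment: row0→col1 (cost 3), row1→col0 (cost 18), row2→col2 (cost 5)
total = 3 + 18 + 5 = 26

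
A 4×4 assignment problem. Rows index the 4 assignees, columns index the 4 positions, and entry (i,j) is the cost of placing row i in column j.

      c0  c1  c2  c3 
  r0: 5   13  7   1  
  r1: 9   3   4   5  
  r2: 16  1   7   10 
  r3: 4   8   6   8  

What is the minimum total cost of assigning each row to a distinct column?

Minimum assignment cost: 10

optimal assignment: row0→col3 (cost 1), row1→col2 (cost 4), row2→col1 (cost 1), row3→col0 (cost 4)
total = 1 + 4 + 1 + 4 = 10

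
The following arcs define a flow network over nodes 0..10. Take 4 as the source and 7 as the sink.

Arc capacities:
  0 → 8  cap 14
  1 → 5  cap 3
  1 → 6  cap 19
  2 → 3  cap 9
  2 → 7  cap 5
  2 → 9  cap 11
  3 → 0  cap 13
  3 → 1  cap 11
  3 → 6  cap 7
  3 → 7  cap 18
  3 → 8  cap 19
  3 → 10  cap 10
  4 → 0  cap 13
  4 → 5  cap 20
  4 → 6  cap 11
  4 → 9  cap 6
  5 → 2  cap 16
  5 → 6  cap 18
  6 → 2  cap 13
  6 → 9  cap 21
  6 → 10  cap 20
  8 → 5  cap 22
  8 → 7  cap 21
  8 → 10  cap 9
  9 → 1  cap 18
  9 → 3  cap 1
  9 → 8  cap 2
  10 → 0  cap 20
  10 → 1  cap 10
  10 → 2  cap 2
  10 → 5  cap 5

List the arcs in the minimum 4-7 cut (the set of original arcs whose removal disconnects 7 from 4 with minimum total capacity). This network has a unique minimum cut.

augment #1: 4→0→8→7 push 13
augment #2: 4→5→2→7 push 5
augment #3: 4→9→3→7 push 1
augment #4: 4→9→8→7 push 2
augment #5: 4→5→2→3→7 push 9
augment #6: 4→6→10→0→8→7 push 1
max flow = 31; residual-reachable set from 4 gives S-side
cut edges (S→T): {(0,8), (2,3), (2,7), (9,3), (9,8)} total cap 31

Min-cut arcs: {(0,8), (2,3), (2,7), (9,3), (9,8)} (total capacity 31)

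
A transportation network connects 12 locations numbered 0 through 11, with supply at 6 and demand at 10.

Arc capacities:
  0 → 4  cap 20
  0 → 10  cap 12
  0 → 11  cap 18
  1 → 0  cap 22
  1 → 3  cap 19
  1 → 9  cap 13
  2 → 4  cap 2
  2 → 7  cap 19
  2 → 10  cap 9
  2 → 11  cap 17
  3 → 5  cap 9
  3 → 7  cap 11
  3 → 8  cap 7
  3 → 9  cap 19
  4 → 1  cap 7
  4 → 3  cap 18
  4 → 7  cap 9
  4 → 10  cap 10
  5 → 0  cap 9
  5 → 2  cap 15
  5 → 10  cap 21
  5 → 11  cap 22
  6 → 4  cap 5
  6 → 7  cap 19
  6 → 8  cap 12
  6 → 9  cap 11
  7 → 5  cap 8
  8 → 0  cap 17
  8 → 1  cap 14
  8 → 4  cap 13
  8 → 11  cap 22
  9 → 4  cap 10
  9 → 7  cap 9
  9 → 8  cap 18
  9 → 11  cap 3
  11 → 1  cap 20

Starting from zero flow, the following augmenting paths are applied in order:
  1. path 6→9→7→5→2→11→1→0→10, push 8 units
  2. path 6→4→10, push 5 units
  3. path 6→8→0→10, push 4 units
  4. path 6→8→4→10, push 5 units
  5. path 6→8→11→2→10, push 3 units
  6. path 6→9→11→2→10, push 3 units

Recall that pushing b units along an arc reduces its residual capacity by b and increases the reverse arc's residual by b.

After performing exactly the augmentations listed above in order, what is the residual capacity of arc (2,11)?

after path 1 (6→9→7→5→2→11→1→0→10, push 8): res(2,11)=9
after path 2 (6→4→10, push 5): res(2,11)=9
after path 3 (6→8→0→10, push 4): res(2,11)=9
after path 4 (6→8→4→10, push 5): res(2,11)=9
after path 5 (6→8→11→2→10, push 3): res(2,11)=12
after path 6 (6→9→11→2→10, push 3): res(2,11)=15

Residual capacity of (2,11): 15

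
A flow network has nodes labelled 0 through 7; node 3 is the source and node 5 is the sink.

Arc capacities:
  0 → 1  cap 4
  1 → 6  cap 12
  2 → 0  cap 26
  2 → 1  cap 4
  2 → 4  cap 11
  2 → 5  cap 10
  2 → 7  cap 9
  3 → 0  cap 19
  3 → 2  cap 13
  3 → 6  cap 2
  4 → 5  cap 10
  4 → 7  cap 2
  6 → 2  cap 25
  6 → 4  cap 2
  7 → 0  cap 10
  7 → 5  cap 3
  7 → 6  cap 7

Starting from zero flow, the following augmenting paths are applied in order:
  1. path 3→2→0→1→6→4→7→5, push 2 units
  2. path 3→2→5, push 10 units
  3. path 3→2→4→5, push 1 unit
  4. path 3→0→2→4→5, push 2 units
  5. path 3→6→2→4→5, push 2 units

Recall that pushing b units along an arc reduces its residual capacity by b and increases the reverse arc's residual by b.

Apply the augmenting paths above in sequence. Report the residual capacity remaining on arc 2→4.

after path 1 (3→2→0→1→6→4→7→5, push 2): res(2,4)=11
after path 2 (3→2→5, push 10): res(2,4)=11
after path 3 (3→2→4→5, push 1): res(2,4)=10
after path 4 (3→0→2→4→5, push 2): res(2,4)=8
after path 5 (3→6→2→4→5, push 2): res(2,4)=6

Residual capacity of (2,4): 6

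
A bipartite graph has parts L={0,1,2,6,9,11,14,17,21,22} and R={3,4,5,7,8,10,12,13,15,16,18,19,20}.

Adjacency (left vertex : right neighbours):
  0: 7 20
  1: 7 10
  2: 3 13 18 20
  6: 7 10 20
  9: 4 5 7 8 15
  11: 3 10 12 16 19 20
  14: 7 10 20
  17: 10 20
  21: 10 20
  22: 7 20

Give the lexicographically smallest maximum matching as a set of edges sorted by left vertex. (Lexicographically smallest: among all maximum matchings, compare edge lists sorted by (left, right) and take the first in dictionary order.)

Lex-smallest maximum matching: {(0,7), (1,10), (2,3), (6,20), (9,4), (11,12)}

|M| = 6 (so the lex-smallest maximum matching has 6 edges)
process left vertices in ascending order; for each, take the smallest-labelled available neighbour that still permits 6 edges overall, or leave it unmatched if none does
lex-smallest matching: {0-7, 1-10, 2-3, 6-20, 9-4, 11-12}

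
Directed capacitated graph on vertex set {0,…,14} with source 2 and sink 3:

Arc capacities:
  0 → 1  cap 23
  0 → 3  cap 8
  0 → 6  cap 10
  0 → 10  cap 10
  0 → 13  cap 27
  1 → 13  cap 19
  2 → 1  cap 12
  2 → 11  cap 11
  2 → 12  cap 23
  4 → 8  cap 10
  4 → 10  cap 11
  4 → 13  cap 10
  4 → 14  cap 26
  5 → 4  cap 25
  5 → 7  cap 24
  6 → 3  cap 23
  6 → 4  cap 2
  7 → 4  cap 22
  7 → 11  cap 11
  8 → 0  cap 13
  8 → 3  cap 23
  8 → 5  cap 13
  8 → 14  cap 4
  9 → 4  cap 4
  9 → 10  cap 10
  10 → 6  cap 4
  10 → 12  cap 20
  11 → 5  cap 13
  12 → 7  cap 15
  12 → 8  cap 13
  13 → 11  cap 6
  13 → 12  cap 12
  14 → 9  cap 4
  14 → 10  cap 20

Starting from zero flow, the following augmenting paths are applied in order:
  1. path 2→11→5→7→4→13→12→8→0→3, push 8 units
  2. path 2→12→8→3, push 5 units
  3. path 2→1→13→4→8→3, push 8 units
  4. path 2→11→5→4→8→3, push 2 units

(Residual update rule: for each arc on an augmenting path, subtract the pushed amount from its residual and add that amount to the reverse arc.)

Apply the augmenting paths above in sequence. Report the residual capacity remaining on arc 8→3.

Residual capacity of (8,3): 8

after path 1 (2→11→5→7→4→13→12→8→0→3, push 8): res(8,3)=23
after path 2 (2→12→8→3, push 5): res(8,3)=18
after path 3 (2→1→13→4→8→3, push 8): res(8,3)=10
after path 4 (2→11→5→4→8→3, push 2): res(8,3)=8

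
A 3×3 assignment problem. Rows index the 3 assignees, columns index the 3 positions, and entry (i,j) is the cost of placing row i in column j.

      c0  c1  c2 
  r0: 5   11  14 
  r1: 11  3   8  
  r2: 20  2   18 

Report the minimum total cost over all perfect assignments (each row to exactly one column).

Minimum assignment cost: 15

optimal assignment: row0→col0 (cost 5), row1→col2 (cost 8), row2→col1 (cost 2)
total = 5 + 8 + 2 = 15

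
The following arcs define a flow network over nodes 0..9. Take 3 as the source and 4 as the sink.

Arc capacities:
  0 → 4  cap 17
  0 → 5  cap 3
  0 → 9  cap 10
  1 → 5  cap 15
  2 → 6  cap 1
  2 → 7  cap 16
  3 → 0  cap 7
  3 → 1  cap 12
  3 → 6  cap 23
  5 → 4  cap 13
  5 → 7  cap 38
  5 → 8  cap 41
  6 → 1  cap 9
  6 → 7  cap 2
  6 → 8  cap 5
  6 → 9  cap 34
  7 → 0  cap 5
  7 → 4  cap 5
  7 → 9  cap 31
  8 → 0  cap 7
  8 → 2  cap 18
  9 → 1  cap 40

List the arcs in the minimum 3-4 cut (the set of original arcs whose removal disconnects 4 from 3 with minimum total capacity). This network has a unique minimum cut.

Min-cut arcs: {(1,5), (3,0), (6,7), (6,8)} (total capacity 29)

augment #1: 3→0→4 push 7
augment #2: 3→1→5→4 push 12
augment #3: 3→6→7→4 push 2
augment #4: 3→6→1→5→4 push 1
augment #5: 3→6→8→0→4 push 5
augment #6: 3→6→1→5→7→4 push 2
max flow = 29; residual-reachable set from 3 gives S-side
cut edges (S→T): {(1,5), (3,0), (6,7), (6,8)} total cap 29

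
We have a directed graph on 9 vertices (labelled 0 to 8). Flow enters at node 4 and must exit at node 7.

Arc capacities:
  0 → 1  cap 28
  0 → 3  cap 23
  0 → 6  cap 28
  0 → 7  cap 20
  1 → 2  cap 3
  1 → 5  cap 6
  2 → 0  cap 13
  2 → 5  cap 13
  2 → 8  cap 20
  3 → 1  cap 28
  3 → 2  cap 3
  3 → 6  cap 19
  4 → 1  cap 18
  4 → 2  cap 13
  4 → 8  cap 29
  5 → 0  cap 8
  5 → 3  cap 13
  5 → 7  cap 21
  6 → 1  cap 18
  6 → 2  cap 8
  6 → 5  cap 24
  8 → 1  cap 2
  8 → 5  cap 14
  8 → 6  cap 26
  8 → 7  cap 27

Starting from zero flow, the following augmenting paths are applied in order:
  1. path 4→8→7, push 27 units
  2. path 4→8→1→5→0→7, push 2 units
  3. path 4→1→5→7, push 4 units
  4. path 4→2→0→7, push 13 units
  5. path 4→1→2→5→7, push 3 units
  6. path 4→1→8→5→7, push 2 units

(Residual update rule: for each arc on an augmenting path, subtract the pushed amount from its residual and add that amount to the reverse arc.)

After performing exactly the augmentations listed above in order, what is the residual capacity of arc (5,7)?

Residual capacity of (5,7): 12

after path 1 (4→8→7, push 27): res(5,7)=21
after path 2 (4→8→1→5→0→7, push 2): res(5,7)=21
after path 3 (4→1→5→7, push 4): res(5,7)=17
after path 4 (4→2→0→7, push 13): res(5,7)=17
after path 5 (4→1→2→5→7, push 3): res(5,7)=14
after path 6 (4→1→8→5→7, push 2): res(5,7)=12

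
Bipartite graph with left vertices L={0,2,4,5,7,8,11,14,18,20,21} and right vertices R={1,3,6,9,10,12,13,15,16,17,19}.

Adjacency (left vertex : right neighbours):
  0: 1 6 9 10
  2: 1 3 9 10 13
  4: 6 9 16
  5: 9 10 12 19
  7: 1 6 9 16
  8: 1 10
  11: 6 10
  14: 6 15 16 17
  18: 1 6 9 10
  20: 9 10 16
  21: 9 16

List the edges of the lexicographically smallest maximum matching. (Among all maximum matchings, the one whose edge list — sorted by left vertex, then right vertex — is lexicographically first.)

Lex-smallest maximum matching: {(0,1), (2,3), (4,6), (5,12), (7,9), (8,10), (14,15), (20,16)}

|M| = 8 (so the lex-smallest maximum matching has 8 edges)
process left vertices in ascending order; for each, take the smallest-labelled available neighbour that still permits 8 edges overall, or leave it unmatched if none does
lex-smallest matching: {0-1, 2-3, 4-6, 5-12, 7-9, 8-10, 14-15, 20-16}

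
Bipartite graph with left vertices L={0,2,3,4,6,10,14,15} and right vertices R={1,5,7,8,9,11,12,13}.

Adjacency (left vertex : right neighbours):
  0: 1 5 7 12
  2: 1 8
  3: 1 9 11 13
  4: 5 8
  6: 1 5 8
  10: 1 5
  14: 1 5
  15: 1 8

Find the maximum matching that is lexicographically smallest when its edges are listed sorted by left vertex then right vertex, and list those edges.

|M| = 5 (so the lex-smallest maximum matching has 5 edges)
process left vertices in ascending order; for each, take the smallest-labelled available neighbour that still permits 5 edges overall, or leave it unmatched if none does
lex-smallest matching: {0-7, 2-1, 3-9, 4-5, 6-8}

Lex-smallest maximum matching: {(0,7), (2,1), (3,9), (4,5), (6,8)}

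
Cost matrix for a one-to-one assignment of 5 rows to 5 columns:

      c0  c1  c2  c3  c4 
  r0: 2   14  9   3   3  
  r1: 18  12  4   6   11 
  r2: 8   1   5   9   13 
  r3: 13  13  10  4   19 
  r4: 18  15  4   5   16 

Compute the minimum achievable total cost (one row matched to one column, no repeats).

optimal assignment: row0→col0 (cost 2), row1→col4 (cost 11), row2→col1 (cost 1), row3→col3 (cost 4), row4→col2 (cost 4)
total = 2 + 11 + 1 + 4 + 4 = 22

Minimum assignment cost: 22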